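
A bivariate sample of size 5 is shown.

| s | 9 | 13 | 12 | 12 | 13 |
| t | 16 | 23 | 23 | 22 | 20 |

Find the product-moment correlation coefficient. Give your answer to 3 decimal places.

n = 5, Σs = 59, Σt = 104, Σs² = 707, Σt² = 2198, Σst = 1243
nΣst − ΣsΣt = 6215 − 6136 = 79
nΣs² − (Σs)² = 3535 − 3481 = 54; nΣt² − (Σt)² = 10990 − 10816 = 174
r = 79 / √(54 × 174) = 79 / 96.9330 ≈ 0.815

0.815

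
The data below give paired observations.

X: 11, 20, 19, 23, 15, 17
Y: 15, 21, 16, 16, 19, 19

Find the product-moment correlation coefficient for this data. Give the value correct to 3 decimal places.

0.204

n = 6, ΣX = 105, ΣY = 106, ΣX² = 1925, ΣY² = 1900, ΣXY = 1865
nΣXY − ΣXΣY = 11190 − 11130 = 60
nΣX² − (ΣX)² = 11550 − 11025 = 525; nΣY² − (ΣY)² = 11400 − 11236 = 164
r = 60 / √(525 × 164) = 60 / 293.4280 ≈ 0.204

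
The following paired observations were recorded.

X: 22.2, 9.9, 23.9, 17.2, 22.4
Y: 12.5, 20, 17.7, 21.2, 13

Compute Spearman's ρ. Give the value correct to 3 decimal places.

-0.500

Rank X: 3, 1, 5, 2, 4
Rank Y: 1, 4, 3, 5, 2
d = rank(X) − rank(Y): 2, -3, 2, -3, 2; Σd² = 30
ρ = 1 − 6Σd² / [n(n²−1)] = 1 − 6×30 / (5×24) = 1 − 180/120 ≈ -0.500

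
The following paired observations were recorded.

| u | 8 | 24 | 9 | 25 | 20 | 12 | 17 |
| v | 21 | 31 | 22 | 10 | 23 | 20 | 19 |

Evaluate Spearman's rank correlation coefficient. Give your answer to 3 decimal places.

-0.071

Rank u: 1, 6, 2, 7, 5, 3, 4
Rank v: 4, 7, 5, 1, 6, 3, 2
d = rank(u) − rank(v): -3, -1, -3, 6, -1, 0, 2; Σd² = 60
ρ = 1 − 6Σd² / [n(n²−1)] = 1 − 6×60 / (7×48) = 1 − 360/336 ≈ -0.071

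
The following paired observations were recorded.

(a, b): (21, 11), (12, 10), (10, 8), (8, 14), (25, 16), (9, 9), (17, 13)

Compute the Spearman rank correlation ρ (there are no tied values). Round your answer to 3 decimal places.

Rank a: 6, 4, 3, 1, 7, 2, 5
Rank b: 4, 3, 1, 6, 7, 2, 5
d = rank(a) − rank(b): 2, 1, 2, -5, 0, 0, 0; Σd² = 34
ρ = 1 − 6Σd² / [n(n²−1)] = 1 − 6×34 / (7×48) = 1 − 204/336 ≈ 0.393

0.393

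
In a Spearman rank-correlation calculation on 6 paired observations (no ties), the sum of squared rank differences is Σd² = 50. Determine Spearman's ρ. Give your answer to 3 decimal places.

-0.429

ρ = 1 − 6Σd² / [n(n²−1)] = 1 − 6×50 / (6×35)
  = 1 − 300/210 = 1 − 1.4286 ≈ -0.429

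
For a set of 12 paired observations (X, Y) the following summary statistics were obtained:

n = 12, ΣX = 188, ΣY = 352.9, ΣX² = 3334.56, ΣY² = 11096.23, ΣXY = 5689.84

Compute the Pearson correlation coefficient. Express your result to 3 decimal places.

r = (nΣXY − ΣXΣY) / √[(nΣX² − (ΣX)²)(nΣY² − (ΣY)²)]
Numerator: 12×5689.84 − 188×352.9 = 1932.88
Denominator: √[(40014.72 − 35344)(133154.76 − 124538.41)] = √[4670.72 × 8616.35] = 6343.8599
r = 1932.88 / 6343.8599 ≈ 0.305

0.305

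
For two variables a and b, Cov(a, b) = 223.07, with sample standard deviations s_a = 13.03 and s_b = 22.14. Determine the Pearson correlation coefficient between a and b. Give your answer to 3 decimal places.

0.773

r = Cov(a,b) / (s_a · s_b) = 223.07 / (13.03 × 22.14)
  = 223.07 / 288.4842 ≈ 0.773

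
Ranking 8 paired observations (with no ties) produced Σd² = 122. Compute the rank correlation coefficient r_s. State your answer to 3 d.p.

ρ = 1 − 6Σd² / [n(n²−1)] = 1 − 6×122 / (8×63)
  = 1 − 732/504 = 1 − 1.4524 ≈ -0.452

-0.452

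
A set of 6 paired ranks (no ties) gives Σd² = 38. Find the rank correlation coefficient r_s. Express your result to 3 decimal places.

ρ = 1 − 6Σd² / [n(n²−1)] = 1 − 6×38 / (6×35)
  = 1 − 228/210 = 1 − 1.0857 ≈ -0.086

-0.086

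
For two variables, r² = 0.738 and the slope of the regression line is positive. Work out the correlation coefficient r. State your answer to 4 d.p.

|r| = √0.738 = 0.8591
The association is positive, so r = 0.8591.

0.8591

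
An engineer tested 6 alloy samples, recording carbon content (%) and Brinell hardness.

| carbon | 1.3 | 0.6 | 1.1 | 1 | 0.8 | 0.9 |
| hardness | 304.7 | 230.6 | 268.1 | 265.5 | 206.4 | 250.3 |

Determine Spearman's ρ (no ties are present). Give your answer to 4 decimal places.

Rank carbon: 6, 1, 5, 4, 2, 3
Rank hardness: 6, 2, 5, 4, 1, 3
d = rank(carbon) − rank(hardness): 0, -1, 0, 0, 1, 0; Σd² = 2
ρ = 1 − 6Σd² / [n(n²−1)] = 1 − 6×2 / (6×35) = 1 − 12/210 ≈ 0.9429

0.9429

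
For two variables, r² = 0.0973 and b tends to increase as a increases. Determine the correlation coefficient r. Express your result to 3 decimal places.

0.312

|r| = √0.0973 = 0.312
The association is positive, so r = 0.312.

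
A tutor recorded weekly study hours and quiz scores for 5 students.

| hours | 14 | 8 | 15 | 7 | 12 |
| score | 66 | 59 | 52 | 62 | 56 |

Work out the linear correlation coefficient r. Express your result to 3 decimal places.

n = 5, Σx = 56, Σy = 295, Σx² = 678, Σy² = 17521, Σxy = 3282
nΣxy − ΣxΣy = 16410 − 16520 = -110
nΣx² − (Σx)² = 3390 − 3136 = 254; nΣy² − (Σy)² = 87605 − 87025 = 580
r = -110 / √(254 × 580) = -110 / 383.8229 ≈ -0.287

-0.287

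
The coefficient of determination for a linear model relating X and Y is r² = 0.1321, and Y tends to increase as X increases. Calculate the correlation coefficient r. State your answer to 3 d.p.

|r| = √0.1321 = 0.363
The association is positive, so r = 0.363.

0.363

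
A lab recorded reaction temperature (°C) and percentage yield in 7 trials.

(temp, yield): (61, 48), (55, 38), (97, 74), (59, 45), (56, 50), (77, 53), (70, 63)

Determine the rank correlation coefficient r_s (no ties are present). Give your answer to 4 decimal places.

Rank temp: 4, 1, 7, 3, 2, 6, 5
Rank yield: 3, 1, 7, 2, 4, 5, 6
d = rank(temp) − rank(yield): 1, 0, 0, 1, -2, 1, -1; Σd² = 8
ρ = 1 − 6Σd² / [n(n²−1)] = 1 − 6×8 / (7×48) = 1 − 48/336 ≈ 0.8571

0.8571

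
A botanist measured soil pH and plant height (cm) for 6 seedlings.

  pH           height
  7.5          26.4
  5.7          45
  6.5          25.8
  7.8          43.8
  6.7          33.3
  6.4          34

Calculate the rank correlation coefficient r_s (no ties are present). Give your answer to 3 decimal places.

Rank pH: 5, 1, 3, 6, 4, 2
Rank height: 2, 6, 1, 5, 3, 4
d = rank(pH) − rank(height): 3, -5, 2, 1, 1, -2; Σd² = 44
ρ = 1 − 6Σd² / [n(n²−1)] = 1 − 6×44 / (6×35) = 1 − 264/210 ≈ -0.257

-0.257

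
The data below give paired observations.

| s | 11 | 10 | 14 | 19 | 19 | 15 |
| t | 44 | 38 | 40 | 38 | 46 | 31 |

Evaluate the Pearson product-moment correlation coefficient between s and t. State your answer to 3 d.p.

0.089

n = 6, Σs = 88, Σt = 237, Σs² = 1364, Σt² = 9501, Σst = 3485
nΣst − ΣsΣt = 20910 − 20856 = 54
nΣs² − (Σs)² = 8184 − 7744 = 440; nΣt² − (Σt)² = 57006 − 56169 = 837
r = 54 / √(440 × 837) = 54 / 606.8608 ≈ 0.089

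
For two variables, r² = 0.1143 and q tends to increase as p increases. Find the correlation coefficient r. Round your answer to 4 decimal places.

|r| = √0.1143 = 0.3381
The association is positive, so r = 0.3381.

0.3381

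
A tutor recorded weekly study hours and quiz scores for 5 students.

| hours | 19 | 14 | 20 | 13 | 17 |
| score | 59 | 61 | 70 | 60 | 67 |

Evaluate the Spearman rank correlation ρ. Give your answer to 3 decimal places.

Rank hours: 4, 2, 5, 1, 3
Rank score: 1, 3, 5, 2, 4
d = rank(hours) − rank(score): 3, -1, 0, -1, -1; Σd² = 12
ρ = 1 − 6Σd² / [n(n²−1)] = 1 − 6×12 / (5×24) = 1 − 72/120 ≈ 0.400

0.400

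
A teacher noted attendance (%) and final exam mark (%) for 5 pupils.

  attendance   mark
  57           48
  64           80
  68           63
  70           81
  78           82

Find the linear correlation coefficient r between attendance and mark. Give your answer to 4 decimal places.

n = 5, Σx = 337, Σy = 354, Σx² = 22953, Σy² = 25958, Σxy = 24206
nΣxy − ΣxΣy = 121030 − 119298 = 1732
nΣx² − (Σx)² = 114765 − 113569 = 1196; nΣy² − (Σy)² = 129790 − 125316 = 4474
r = 1732 / √(1196 × 4474) = 1732 / 2313.2021 ≈ 0.7487

0.7487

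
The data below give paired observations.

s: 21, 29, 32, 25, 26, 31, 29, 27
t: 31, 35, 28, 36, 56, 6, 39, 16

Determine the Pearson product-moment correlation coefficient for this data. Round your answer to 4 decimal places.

-0.3356

n = 8, Σs = 220, Σt = 247, Σs² = 6138, Σt² = 9215, Σst = 6667
nΣst − ΣsΣt = 53336 − 54340 = -1004
nΣs² − (Σs)² = 49104 − 48400 = 704; nΣt² − (Σt)² = 73720 − 61009 = 12711
r = -1004 / √(704 × 12711) = -1004 / 2991.4117 ≈ -0.3356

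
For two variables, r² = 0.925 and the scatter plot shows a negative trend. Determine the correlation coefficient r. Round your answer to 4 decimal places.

-0.9618

|r| = √0.925 = 0.9618
The association is negative, so r = −0.9618.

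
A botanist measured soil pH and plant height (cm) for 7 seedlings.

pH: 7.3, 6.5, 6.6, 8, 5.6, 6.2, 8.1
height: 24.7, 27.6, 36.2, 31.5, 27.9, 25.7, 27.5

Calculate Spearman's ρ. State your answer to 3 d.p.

-0.036

Rank pH: 5, 3, 4, 6, 1, 2, 7
Rank height: 1, 4, 7, 6, 5, 2, 3
d = rank(pH) − rank(height): 4, -1, -3, 0, -4, 0, 4; Σd² = 58
ρ = 1 − 6Σd² / [n(n²−1)] = 1 − 6×58 / (7×48) = 1 − 348/336 ≈ -0.036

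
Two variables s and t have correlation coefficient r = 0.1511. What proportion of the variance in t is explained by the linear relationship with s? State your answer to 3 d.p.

0.023

r² = (0.1511)² = 0.023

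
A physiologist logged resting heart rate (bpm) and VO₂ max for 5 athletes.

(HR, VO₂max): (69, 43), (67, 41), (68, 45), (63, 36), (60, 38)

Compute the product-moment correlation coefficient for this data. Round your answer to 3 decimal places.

0.830

n = 5, Σx = 327, Σy = 203, Σx² = 21443, Σy² = 8295, Σxy = 13322
nΣxy − ΣxΣy = 66610 − 66381 = 229
nΣx² − (Σx)² = 107215 − 106929 = 286; nΣy² − (Σy)² = 41475 − 41209 = 266
r = 229 / √(286 × 266) = 229 / 275.8188 ≈ 0.830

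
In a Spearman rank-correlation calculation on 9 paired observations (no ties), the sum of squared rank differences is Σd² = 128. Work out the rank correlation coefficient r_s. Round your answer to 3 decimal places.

ρ = 1 − 6Σd² / [n(n²−1)] = 1 − 6×128 / (9×80)
  = 1 − 768/720 = 1 − 1.0667 ≈ -0.067

-0.067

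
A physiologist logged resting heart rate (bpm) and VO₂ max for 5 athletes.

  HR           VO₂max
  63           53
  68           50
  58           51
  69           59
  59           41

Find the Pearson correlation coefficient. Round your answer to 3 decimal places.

0.638

n = 5, Σx = 317, Σy = 254, Σx² = 20199, Σy² = 13072, Σxy = 16187
nΣxy − ΣxΣy = 80935 − 80518 = 417
nΣx² − (Σx)² = 100995 − 100489 = 506; nΣy² − (Σy)² = 65360 − 64516 = 844
r = 417 / √(506 × 844) = 417 / 653.5013 ≈ 0.638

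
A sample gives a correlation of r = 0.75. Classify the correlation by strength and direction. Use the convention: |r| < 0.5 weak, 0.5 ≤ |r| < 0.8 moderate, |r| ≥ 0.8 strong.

r = 0.75 > 0 so the relationship is positive.
|r| = 0.75, which falls in the moderate range.

moderate positive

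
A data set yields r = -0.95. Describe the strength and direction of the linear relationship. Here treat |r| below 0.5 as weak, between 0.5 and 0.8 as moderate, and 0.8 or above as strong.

r = -0.95 < 0 so the relationship is negative.
|r| = 0.95, which falls in the strong range.

strong negative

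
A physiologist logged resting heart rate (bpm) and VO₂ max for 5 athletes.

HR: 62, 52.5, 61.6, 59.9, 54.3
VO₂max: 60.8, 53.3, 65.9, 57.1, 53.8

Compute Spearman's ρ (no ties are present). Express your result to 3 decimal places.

0.900

Rank HR: 5, 1, 4, 3, 2
Rank VO₂max: 4, 1, 5, 3, 2
d = rank(HR) − rank(VO₂max): 1, 0, -1, 0, 0; Σd² = 2
ρ = 1 − 6Σd² / [n(n²−1)] = 1 − 6×2 / (5×24) = 1 − 12/120 ≈ 0.900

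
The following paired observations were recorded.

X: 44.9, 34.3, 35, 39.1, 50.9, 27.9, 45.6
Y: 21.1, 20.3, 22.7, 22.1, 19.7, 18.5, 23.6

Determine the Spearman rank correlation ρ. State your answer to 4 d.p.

Rank X: 5, 2, 3, 4, 7, 1, 6
Rank Y: 4, 3, 6, 5, 2, 1, 7
d = rank(X) − rank(Y): 1, -1, -3, -1, 5, 0, -1; Σd² = 38
ρ = 1 − 6Σd² / [n(n²−1)] = 1 − 6×38 / (7×48) = 1 − 228/336 ≈ 0.3214

0.3214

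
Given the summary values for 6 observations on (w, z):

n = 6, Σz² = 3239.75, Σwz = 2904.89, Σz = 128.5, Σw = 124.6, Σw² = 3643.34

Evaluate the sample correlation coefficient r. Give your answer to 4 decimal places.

0.3294

r = (nΣwz − ΣwΣz) / √[(nΣw² − (Σw)²)(nΣz² − (Σz)²)]
Numerator: 6×2904.89 − 124.6×128.5 = 1418.24
Denominator: √[(21860.04 − 15525.16)(19438.5 − 16512.25)] = √[6334.88 × 2926.25] = 4305.5130
r = 1418.24 / 4305.5130 ≈ 0.3294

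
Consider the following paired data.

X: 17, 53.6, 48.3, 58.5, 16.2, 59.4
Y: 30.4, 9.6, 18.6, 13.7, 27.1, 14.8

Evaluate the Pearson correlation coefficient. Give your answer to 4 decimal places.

-0.9340

n = 6, ΣX = 253, ΣY = 114.2, ΣX² = 12707.9, ΣY² = 2503.42, ΣXY = 4049.33
nΣXY − ΣXΣY = 24295.98 − 28892.6 = -4596.62
nΣX² − (ΣX)² = 76247.4 − 64009 = 12238.4; nΣY² − (ΣY)² = 15020.52 − 13041.64 = 1978.88
r = -4596.62 / √(12238.4 × 1978.88) = -4596.62 / 4921.2117 ≈ -0.9340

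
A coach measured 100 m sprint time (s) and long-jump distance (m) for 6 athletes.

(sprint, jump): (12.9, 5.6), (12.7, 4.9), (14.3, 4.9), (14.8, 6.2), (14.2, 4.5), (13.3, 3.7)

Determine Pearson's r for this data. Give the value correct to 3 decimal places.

n = 6, Σx = 82.2, Σy = 29.8, Σx² = 1129.76, Σy² = 151.76, Σxy = 409.41
nΣxy − ΣxΣy = 2456.46 − 2449.56 = 6.9
nΣx² − (Σx)² = 6778.56 − 6756.84 = 21.72; nΣy² − (Σy)² = 910.56 − 888.04 = 22.52
r = 6.9 / √(21.72 × 22.52) = 6.9 / 22.1164 ≈ 0.312

0.312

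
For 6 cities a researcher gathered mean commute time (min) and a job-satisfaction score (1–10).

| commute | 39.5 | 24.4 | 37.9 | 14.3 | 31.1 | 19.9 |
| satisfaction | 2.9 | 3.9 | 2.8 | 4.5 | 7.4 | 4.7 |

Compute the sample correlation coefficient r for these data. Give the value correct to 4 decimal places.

n = 6, Σx = 167.1, Σy = 26.2, Σx² = 5159.73, Σy² = 128.56, Σxy = 703.85
nΣxy − ΣxΣy = 4223.1 − 4378.02 = -154.92
nΣx² − (Σx)² = 30958.38 − 27922.41 = 3035.97; nΣy² − (Σy)² = 771.36 − 686.44 = 84.92
r = -154.92 / √(3035.97 × 84.92) = -154.92 / 507.7544 ≈ -0.3051

-0.3051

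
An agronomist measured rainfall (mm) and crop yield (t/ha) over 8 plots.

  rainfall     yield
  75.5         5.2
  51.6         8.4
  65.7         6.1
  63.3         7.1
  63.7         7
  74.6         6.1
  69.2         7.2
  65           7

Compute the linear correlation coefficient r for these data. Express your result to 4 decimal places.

n = 8, Σx = 528.6, Σy = 54.1, Σx² = 35322.68, Σy² = 372.27, Σxy = 3530.44
nΣxy − ΣxΣy = 28243.52 − 28597.26 = -353.74
nΣx² − (Σx)² = 282581.44 − 279417.96 = 3163.48; nΣy² − (Σy)² = 2978.16 − 2926.81 = 51.35
r = -353.74 / √(3163.48 × 51.35) = -353.74 / 403.0443 ≈ -0.8777

-0.8777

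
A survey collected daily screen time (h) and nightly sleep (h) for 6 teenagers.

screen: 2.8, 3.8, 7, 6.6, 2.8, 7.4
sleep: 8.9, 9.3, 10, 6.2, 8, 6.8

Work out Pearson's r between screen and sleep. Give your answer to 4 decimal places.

n = 6, Σx = 30.4, Σy = 49.2, Σx² = 177.44, Σy² = 414.38, Σxy = 243.9
nΣxy − ΣxΣy = 1463.4 − 1495.68 = -32.28
nΣx² − (Σx)² = 1064.64 − 924.16 = 140.48; nΣy² − (Σy)² = 2486.28 − 2420.64 = 65.64
r = -32.28 / √(140.48 × 65.64) = -32.28 / 96.0266 ≈ -0.3362

-0.3362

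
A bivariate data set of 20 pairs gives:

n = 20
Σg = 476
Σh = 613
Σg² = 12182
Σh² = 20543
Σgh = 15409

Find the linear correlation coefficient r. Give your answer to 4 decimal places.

0.6699

r = (nΣgh − ΣgΣh) / √[(nΣg² − (Σg)²)(nΣh² − (Σh)²)]
Numerator: 20×15409 − 476×613 = 16392
Denominator: √[(243640 − 226576)(410860 − 375769)] = √[17064 × 35091] = 24470.2436
r = 16392 / 24470.2436 ≈ 0.6699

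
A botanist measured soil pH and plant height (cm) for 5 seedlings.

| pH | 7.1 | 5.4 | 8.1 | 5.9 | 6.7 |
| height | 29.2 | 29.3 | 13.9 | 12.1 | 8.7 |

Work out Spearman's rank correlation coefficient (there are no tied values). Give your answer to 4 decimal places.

Rank pH: 4, 1, 5, 2, 3
Rank height: 4, 5, 3, 2, 1
d = rank(pH) − rank(height): 0, -4, 2, 0, 2; Σd² = 24
ρ = 1 − 6Σd² / [n(n²−1)] = 1 − 6×24 / (5×24) = 1 − 144/120 ≈ -0.2000

-0.2000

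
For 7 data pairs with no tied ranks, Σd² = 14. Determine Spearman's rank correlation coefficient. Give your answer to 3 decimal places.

ρ = 1 − 6Σd² / [n(n²−1)] = 1 − 6×14 / (7×48)
  = 1 − 84/336 = 1 − 0.2500 ≈ 0.750

0.750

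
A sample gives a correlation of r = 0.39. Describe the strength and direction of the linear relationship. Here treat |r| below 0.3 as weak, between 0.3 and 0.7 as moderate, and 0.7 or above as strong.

r = 0.39 > 0 so the relationship is positive.
|r| = 0.39, which falls in the moderate range.

moderate positive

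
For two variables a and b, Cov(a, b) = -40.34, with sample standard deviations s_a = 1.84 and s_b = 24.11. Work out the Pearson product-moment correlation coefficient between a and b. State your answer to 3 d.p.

r = Cov(a,b) / (s_a · s_b) = -40.34 / (1.84 × 24.11)
  = -40.34 / 44.3624 ≈ -0.909

-0.909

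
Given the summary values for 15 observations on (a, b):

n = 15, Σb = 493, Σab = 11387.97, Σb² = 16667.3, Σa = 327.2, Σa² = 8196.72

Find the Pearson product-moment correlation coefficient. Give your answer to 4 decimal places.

0.9042

r = (nΣab − ΣaΣb) / √[(nΣa² − (Σa)²)(nΣb² − (Σb)²)]
Numerator: 15×11387.97 − 327.2×493 = 9509.95
Denominator: √[(122950.8 − 107059.84)(250009.5 − 243049)] = √[15890.96 × 6960.5] = 10517.0826
r = 9509.95 / 10517.0826 ≈ 0.9042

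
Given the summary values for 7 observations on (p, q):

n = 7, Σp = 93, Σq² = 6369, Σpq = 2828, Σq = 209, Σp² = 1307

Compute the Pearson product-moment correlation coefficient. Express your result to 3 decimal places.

0.535

r = (nΣpq − ΣpΣq) / √[(nΣp² − (Σp)²)(nΣq² − (Σq)²)]
Numerator: 7×2828 − 93×209 = 359
Denominator: √[(9149 − 8649)(44583 − 43681)] = √[500 × 902] = 671.5653
r = 359 / 671.5653 ≈ 0.535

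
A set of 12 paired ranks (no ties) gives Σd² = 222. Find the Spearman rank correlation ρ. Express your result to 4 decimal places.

ρ = 1 − 6Σd² / [n(n²−1)] = 1 − 6×222 / (12×143)
  = 1 − 1332/1716 = 1 − 0.77622 ≈ 0.2238

0.2238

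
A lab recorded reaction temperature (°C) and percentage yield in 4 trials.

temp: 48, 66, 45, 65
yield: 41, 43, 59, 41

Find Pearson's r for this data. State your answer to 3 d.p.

n = 4, Σx = 224, Σy = 184, Σx² = 12910, Σy² = 8692, Σxy = 10126
nΣxy − ΣxΣy = 40504 − 41216 = -712
nΣx² − (Σx)² = 51640 − 50176 = 1464; nΣy² − (Σy)² = 34768 − 33856 = 912
r = -712 / √(1464 × 912) = -712 / 1155.4947 ≈ -0.616

-0.616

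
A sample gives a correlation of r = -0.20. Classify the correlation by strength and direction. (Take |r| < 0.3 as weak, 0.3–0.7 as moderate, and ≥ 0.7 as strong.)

weak negative

r = -0.20 < 0 so the relationship is negative.
|r| = 0.20, which falls in the weak range.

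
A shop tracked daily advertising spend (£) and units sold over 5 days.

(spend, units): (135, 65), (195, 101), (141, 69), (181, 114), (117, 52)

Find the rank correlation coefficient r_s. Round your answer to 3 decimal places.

0.900

Rank spend: 2, 5, 3, 4, 1
Rank units: 2, 4, 3, 5, 1
d = rank(spend) − rank(units): 0, 1, 0, -1, 0; Σd² = 2
ρ = 1 − 6Σd² / [n(n²−1)] = 1 − 6×2 / (5×24) = 1 − 12/120 ≈ 0.900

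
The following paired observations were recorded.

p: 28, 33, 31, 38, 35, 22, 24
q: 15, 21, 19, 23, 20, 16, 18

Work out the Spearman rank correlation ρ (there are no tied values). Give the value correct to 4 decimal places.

0.8571

Rank p: 3, 5, 4, 7, 6, 1, 2
Rank q: 1, 6, 4, 7, 5, 2, 3
d = rank(p) − rank(q): 2, -1, 0, 0, 1, -1, -1; Σd² = 8
ρ = 1 − 6Σd² / [n(n²−1)] = 1 − 6×8 / (7×48) = 1 − 48/336 ≈ 0.8571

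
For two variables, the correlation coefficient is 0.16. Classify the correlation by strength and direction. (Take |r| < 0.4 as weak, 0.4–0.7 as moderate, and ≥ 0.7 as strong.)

weak positive

r = 0.16 > 0 so the relationship is positive.
|r| = 0.16, which falls in the weak range.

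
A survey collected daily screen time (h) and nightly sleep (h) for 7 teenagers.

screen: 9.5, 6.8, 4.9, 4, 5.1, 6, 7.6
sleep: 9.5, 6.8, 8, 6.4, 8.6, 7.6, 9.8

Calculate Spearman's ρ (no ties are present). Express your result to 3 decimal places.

Rank screen: 7, 5, 2, 1, 3, 4, 6
Rank sleep: 6, 2, 4, 1, 5, 3, 7
d = rank(screen) − rank(sleep): 1, 3, -2, 0, -2, 1, -1; Σd² = 20
ρ = 1 − 6Σd² / [n(n²−1)] = 1 − 6×20 / (7×48) = 1 − 120/336 ≈ 0.643

0.643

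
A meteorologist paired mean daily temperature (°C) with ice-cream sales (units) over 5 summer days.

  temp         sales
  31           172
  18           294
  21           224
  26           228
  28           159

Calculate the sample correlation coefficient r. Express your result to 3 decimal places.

n = 5, Σx = 124, Σy = 1077, Σx² = 3186, Σy² = 243461, Σxy = 25708
nΣxy − ΣxΣy = 128540 − 133548 = -5008
nΣx² − (Σx)² = 15930 − 15376 = 554; nΣy² − (Σy)² = 1217305 − 1159929 = 57376
r = -5008 / √(554 × 57376) = -5008 / 5637.9344 ≈ -0.888

-0.888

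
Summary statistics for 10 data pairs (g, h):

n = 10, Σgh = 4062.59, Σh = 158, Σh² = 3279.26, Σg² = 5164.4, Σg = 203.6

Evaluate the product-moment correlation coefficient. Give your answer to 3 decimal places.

0.947

r = (nΣgh − ΣgΣh) / √[(nΣg² − (Σg)²)(nΣh² − (Σh)²)]
Numerator: 10×4062.59 − 203.6×158 = 8457.1
Denominator: √[(51644 − 41452.96)(32792.6 − 24964)] = √[10191.04 × 7828.6] = 8932.0533
r = 8457.1 / 8932.0533 ≈ 0.947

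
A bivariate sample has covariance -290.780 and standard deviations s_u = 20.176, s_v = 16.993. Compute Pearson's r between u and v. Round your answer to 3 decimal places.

r = Cov(u,v) / (s_u · s_v) = -290.780 / (20.176 × 16.993)
  = -290.780 / 342.8508 ≈ -0.848

-0.848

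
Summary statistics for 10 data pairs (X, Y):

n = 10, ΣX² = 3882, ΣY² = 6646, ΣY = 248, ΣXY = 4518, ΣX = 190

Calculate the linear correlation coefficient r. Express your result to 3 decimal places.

-0.528

r = (nΣXY − ΣXΣY) / √[(nΣX² − (ΣX)²)(nΣY² − (ΣY)²)]
Numerator: 10×4518 − 190×248 = -1940
Denominator: √[(38820 − 36100)(66460 − 61504)] = √[2720 × 4956] = 3671.5555
r = -1940 / 3671.5555 ≈ -0.528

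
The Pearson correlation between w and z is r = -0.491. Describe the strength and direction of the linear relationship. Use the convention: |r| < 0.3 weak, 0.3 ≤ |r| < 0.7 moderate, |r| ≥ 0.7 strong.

r = -0.491 < 0 so the relationship is negative.
|r| = 0.491, which falls in the moderate range.

moderate negative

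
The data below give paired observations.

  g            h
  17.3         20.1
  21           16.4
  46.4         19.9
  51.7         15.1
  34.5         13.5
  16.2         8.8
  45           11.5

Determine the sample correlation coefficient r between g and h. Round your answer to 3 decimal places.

0.081

n = 7, Σg = 232.1, Σh = 105.3, Σg² = 9043.83, Σh² = 1688.93, Σgh = 3521.97
nΣgh − ΣgΣh = 24653.79 − 24440.13 = 213.66
nΣg² − (Σg)² = 63306.81 − 53870.41 = 9436.4; nΣh² − (Σh)² = 11822.51 − 11088.09 = 734.42
r = 213.66 / √(9436.4 × 734.42) = 213.66 / 2632.5427 ≈ 0.081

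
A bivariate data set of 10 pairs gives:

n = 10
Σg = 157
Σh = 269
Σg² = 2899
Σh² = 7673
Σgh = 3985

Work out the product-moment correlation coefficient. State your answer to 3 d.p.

r = (nΣgh − ΣgΣh) / √[(nΣg² − (Σg)²)(nΣh² − (Σh)²)]
Numerator: 10×3985 − 157×269 = -2383
Denominator: √[(28990 − 24649)(76730 − 72361)] = √[4341 × 4369] = 4354.9775
r = -2383 / 4354.9775 ≈ -0.547

-0.547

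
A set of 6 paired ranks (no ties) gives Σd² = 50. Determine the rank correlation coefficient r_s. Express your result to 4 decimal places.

-0.4286

ρ = 1 − 6Σd² / [n(n²−1)] = 1 − 6×50 / (6×35)
  = 1 − 300/210 = 1 − 1.42857 ≈ -0.4286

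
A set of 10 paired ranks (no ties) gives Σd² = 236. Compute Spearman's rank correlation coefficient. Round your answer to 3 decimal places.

-0.430

ρ = 1 − 6Σd² / [n(n²−1)] = 1 − 6×236 / (10×99)
  = 1 − 1416/990 = 1 − 1.4303 ≈ -0.430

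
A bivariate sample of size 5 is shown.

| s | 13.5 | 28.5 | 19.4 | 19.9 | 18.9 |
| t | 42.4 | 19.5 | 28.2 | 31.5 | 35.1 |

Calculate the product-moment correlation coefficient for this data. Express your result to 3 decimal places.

n = 5, Σs = 100.2, Σt = 156.7, Σs² = 2124.08, Σt² = 5197.51, Σst = 2965.47
nΣst − ΣsΣt = 14827.35 − 15701.34 = -873.99
nΣs² − (Σs)² = 10620.4 − 10040.04 = 580.36; nΣt² − (Σt)² = 25987.55 − 24554.89 = 1432.66
r = -873.99 / √(580.36 × 1432.66) = -873.99 / 911.8435 ≈ -0.958

-0.958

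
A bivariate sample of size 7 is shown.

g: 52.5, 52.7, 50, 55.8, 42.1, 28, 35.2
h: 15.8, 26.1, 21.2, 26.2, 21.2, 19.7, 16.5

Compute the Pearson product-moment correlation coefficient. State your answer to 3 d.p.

n = 7, Σg = 316.3, Σh = 146.7, Σg² = 14942.63, Σh² = 3176.51, Σgh = 6751.85
nΣgh − ΣgΣh = 47262.95 − 46401.21 = 861.74
nΣg² − (Σg)² = 104598.41 − 100045.69 = 4552.72; nΣh² − (Σh)² = 22235.57 − 21520.89 = 714.68
r = 861.74 / √(4552.72 × 714.68) = 861.74 / 1803.8121 ≈ 0.478

0.478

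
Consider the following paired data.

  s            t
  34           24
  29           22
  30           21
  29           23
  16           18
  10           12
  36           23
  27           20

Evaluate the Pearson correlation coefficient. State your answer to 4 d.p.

n = 8, Σs = 211, Σt = 163, Σs² = 6119, Σt² = 3427, Σst = 4527
nΣst − ΣsΣt = 36216 − 34393 = 1823
nΣs² − (Σs)² = 48952 − 44521 = 4431; nΣt² − (Σt)² = 27416 − 26569 = 847
r = 1823 / √(4431 × 847) = 1823 / 1937.2808 ≈ 0.9410

0.9410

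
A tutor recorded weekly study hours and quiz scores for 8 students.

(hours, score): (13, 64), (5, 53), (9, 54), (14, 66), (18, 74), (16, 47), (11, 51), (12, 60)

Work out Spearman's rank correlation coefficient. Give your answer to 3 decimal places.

0.429

Rank hours: 5, 1, 2, 6, 8, 7, 3, 4
Rank score: 6, 3, 4, 7, 8, 1, 2, 5
d = rank(hours) − rank(score): -1, -2, -2, -1, 0, 6, 1, -1; Σd² = 48
ρ = 1 − 6Σd² / [n(n²−1)] = 1 − 6×48 / (8×63) = 1 − 288/504 ≈ 0.429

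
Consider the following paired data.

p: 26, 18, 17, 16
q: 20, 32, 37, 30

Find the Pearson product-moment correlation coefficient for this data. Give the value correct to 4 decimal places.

-0.8759

n = 4, Σp = 77, Σq = 119, Σp² = 1545, Σq² = 3693, Σpq = 2205
nΣpq − ΣpΣq = 8820 − 9163 = -343
nΣp² − (Σp)² = 6180 − 5929 = 251; nΣq² − (Σq)² = 14772 − 14161 = 611
r = -343 / √(251 × 611) = -343 / 391.6133 ≈ -0.8759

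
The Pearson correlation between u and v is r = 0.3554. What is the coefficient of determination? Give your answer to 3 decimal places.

r² = (0.3554)² = 0.126

0.126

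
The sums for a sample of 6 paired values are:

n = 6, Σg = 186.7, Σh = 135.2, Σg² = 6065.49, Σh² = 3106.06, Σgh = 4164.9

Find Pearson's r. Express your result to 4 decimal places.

-0.3407

r = (nΣgh − ΣgΣh) / √[(nΣg² − (Σg)²)(nΣh² − (Σh)²)]
Numerator: 6×4164.9 − 186.7×135.2 = -252.44
Denominator: √[(36392.94 − 34856.89)(18636.36 − 18279.04)] = √[1536.05 × 357.32] = 740.8518
r = -252.44 / 740.8518 ≈ -0.3407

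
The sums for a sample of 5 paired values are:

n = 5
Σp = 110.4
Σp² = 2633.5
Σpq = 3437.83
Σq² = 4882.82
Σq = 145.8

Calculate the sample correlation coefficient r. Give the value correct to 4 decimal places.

r = (nΣpq − ΣpΣq) / √[(nΣp² − (Σp)²)(nΣq² − (Σq)²)]
Numerator: 5×3437.83 − 110.4×145.8 = 1092.83
Denominator: √[(13167.5 − 12188.16)(24414.1 − 21257.64)] = √[979.34 × 3156.46] = 1758.1944
r = 1092.83 / 1758.1944 ≈ 0.6216

0.6216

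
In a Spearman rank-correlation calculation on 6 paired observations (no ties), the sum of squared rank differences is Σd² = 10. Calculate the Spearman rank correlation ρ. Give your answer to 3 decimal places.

ρ = 1 − 6Σd² / [n(n²−1)] = 1 − 6×10 / (6×35)
  = 1 − 60/210 = 1 − 0.2857 ≈ 0.714

0.714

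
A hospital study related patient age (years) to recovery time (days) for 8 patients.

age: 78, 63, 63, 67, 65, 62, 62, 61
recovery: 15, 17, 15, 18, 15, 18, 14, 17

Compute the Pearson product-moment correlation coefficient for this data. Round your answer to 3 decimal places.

-0.218

n = 8, Σx = 521, Σy = 129, Σx² = 34145, Σy² = 2097, Σxy = 8388
nΣxy − ΣxΣy = 67104 − 67209 = -105
nΣx² − (Σx)² = 273160 − 271441 = 1719; nΣy² − (Σy)² = 16776 − 16641 = 135
r = -105 / √(1719 × 135) = -105 / 481.7313 ≈ -0.218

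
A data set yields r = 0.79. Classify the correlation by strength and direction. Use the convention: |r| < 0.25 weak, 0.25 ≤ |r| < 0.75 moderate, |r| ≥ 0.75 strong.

strong positive

r = 0.79 > 0 so the relationship is positive.
|r| = 0.79, which falls in the strong range.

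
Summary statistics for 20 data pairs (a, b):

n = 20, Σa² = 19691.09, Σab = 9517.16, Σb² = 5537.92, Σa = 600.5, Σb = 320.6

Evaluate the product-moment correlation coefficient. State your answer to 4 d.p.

r = (nΣab − ΣaΣb) / √[(nΣa² − (Σa)²)(nΣb² − (Σb)²)]
Numerator: 20×9517.16 − 600.5×320.6 = -2177.1
Denominator: √[(393821.8 − 360600.25)(110758.4 − 102784.36)] = √[33221.55 × 7974.04] = 16276.0551
r = -2177.1 / 16276.0551 ≈ -0.1338

-0.1338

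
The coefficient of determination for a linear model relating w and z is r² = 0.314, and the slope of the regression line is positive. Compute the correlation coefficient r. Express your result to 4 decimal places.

0.5604

|r| = √0.314 = 0.5604
The association is positive, so r = 0.5604.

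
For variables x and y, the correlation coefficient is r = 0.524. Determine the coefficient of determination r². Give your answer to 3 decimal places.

0.275

r² = (0.524)² = 0.275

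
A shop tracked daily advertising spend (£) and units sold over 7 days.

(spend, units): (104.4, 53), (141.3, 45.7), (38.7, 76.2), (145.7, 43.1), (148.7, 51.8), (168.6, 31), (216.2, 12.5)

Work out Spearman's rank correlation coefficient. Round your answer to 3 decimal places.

-0.893

Rank spend: 2, 3, 1, 4, 5, 6, 7
Rank units: 6, 4, 7, 3, 5, 2, 1
d = rank(spend) − rank(units): -4, -1, -6, 1, 0, 4, 6; Σd² = 106
ρ = 1 − 6Σd² / [n(n²−1)] = 1 − 6×106 / (7×48) = 1 − 636/336 ≈ -0.893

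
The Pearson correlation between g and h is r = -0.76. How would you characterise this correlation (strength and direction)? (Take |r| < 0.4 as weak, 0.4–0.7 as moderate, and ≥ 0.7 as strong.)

strong negative

r = -0.76 < 0 so the relationship is negative.
|r| = 0.76, which falls in the strong range.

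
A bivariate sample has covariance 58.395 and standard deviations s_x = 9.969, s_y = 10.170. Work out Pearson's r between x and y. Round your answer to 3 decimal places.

0.576

r = Cov(x,y) / (s_x · s_y) = 58.395 / (9.969 × 10.170)
  = 58.395 / 101.3847 ≈ 0.576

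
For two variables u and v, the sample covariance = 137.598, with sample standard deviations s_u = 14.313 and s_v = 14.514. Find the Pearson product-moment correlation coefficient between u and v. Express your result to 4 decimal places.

0.6624

r = Cov(u,v) / (s_u · s_v) = 137.598 / (14.313 × 14.514)
  = 137.598 / 207.7389 ≈ 0.6624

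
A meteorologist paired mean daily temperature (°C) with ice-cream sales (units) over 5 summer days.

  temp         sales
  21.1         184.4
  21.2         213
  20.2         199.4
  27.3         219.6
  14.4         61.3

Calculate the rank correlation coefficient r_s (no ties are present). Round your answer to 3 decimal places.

0.900

Rank temp: 3, 4, 2, 5, 1
Rank sales: 2, 4, 3, 5, 1
d = rank(temp) − rank(sales): 1, 0, -1, 0, 0; Σd² = 2
ρ = 1 − 6Σd² / [n(n²−1)] = 1 − 6×2 / (5×24) = 1 − 12/120 ≈ 0.900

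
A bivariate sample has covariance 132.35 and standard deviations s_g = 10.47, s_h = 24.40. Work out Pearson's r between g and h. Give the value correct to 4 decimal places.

r = Cov(g,h) / (s_g · s_h) = 132.35 / (10.47 × 24.40)
  = 132.35 / 255.4680 ≈ 0.5181

0.5181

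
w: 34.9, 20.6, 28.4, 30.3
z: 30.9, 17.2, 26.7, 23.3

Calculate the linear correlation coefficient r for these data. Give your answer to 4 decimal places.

n = 4, Σw = 114.2, Σz = 98.1, Σw² = 3367.02, Σz² = 2506.43, Σwz = 2897
nΣwz − ΣwΣz = 11588 − 11203.02 = 384.98
nΣw² − (Σw)² = 13468.08 − 13041.64 = 426.44; nΣz² − (Σz)² = 10025.72 − 9623.61 = 402.11
r = 384.98 / √(426.44 × 402.11) = 384.98 / 414.0964 ≈ 0.9297

0.9297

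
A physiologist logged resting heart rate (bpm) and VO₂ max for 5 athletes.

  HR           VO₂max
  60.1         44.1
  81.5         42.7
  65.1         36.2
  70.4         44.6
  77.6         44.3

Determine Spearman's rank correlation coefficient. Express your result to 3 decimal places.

Rank HR: 1, 5, 2, 3, 4
Rank VO₂max: 3, 2, 1, 5, 4
d = rank(HR) − rank(VO₂max): -2, 3, 1, -2, 0; Σd² = 18
ρ = 1 − 6Σd² / [n(n²−1)] = 1 − 6×18 / (5×24) = 1 − 108/120 ≈ 0.100

0.100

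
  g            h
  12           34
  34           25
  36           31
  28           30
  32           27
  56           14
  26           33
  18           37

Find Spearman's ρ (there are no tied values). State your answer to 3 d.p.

Rank g: 1, 6, 7, 4, 5, 8, 3, 2
Rank h: 7, 2, 5, 4, 3, 1, 6, 8
d = rank(g) − rank(h): -6, 4, 2, 0, 2, 7, -3, -6; Σd² = 154
ρ = 1 − 6Σd² / [n(n²−1)] = 1 − 6×154 / (8×63) = 1 − 924/504 ≈ -0.833

-0.833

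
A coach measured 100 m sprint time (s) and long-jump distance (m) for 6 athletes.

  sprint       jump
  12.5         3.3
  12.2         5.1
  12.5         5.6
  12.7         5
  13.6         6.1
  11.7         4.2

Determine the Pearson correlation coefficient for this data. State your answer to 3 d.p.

0.585

n = 6, Σx = 75.2, Σy = 29.3, Σx² = 944.48, Σy² = 148.11, Σxy = 369.07
nΣxy − ΣxΣy = 2214.42 − 2203.36 = 11.06
nΣx² − (Σx)² = 5666.88 − 5655.04 = 11.84; nΣy² − (Σy)² = 888.66 − 858.49 = 30.17
r = 11.06 / √(11.84 × 30.17) = 11.06 / 18.9001 ≈ 0.585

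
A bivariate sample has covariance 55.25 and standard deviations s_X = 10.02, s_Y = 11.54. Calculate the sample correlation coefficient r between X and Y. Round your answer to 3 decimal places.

r = Cov(X,Y) / (s_X · s_Y) = 55.25 / (10.02 × 11.54)
  = 55.25 / 115.6308 ≈ 0.478

0.478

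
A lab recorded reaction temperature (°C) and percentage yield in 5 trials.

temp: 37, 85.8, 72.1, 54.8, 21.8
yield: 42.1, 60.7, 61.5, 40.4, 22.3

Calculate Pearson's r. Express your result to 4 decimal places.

n = 5, Σx = 271.5, Σy = 227, Σx² = 17407.33, Σy² = 11368.6, Σxy = 13899.97
nΣxy − ΣxΣy = 69499.85 − 61630.5 = 7869.35
nΣx² − (Σx)² = 87036.65 − 73712.25 = 13324.4; nΣy² − (Σy)² = 56843 − 51529 = 5314
r = 7869.35 / √(13324.4 × 5314) = 7869.35 / 8414.6219 ≈ 0.9352

0.9352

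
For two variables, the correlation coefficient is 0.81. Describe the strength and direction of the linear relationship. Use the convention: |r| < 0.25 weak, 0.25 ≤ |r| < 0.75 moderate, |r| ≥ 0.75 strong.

r = 0.81 > 0 so the relationship is positive.
|r| = 0.81, which falls in the strong range.

strong positive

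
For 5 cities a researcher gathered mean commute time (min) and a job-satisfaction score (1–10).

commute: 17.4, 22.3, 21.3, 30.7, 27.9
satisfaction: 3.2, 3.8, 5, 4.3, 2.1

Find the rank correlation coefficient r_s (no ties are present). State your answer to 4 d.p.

Rank commute: 1, 3, 2, 5, 4
Rank satisfaction: 2, 3, 5, 4, 1
d = rank(commute) − rank(satisfaction): -1, 0, -3, 1, 3; Σd² = 20
ρ = 1 − 6Σd² / [n(n²−1)] = 1 − 6×20 / (5×24) = 1 − 120/120 ≈ 0.0000

0.0000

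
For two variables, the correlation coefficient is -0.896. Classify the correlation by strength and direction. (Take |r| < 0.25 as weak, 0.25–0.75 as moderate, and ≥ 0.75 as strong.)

r = -0.896 < 0 so the relationship is negative.
|r| = 0.896, which falls in the strong range.

strong negative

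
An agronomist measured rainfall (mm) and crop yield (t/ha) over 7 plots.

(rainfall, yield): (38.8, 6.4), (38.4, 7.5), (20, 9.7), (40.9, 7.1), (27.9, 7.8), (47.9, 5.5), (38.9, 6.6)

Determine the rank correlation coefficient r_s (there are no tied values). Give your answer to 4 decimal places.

Rank rainfall: 4, 3, 1, 6, 2, 7, 5
Rank yield: 2, 5, 7, 4, 6, 1, 3
d = rank(rainfall) − rank(yield): 2, -2, -6, 2, -4, 6, 2; Σd² = 104
ρ = 1 − 6Σd² / [n(n²−1)] = 1 − 6×104 / (7×48) = 1 − 624/336 ≈ -0.8571

-0.8571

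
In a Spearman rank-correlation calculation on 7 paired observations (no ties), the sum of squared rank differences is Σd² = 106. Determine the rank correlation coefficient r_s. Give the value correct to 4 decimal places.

ρ = 1 − 6Σd² / [n(n²−1)] = 1 − 6×106 / (7×48)
  = 1 − 636/336 = 1 − 1.89286 ≈ -0.8929

-0.8929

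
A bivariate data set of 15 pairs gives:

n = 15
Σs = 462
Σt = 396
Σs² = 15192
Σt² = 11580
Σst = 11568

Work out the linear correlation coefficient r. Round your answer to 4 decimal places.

-0.6041

r = (nΣst − ΣsΣt) / √[(nΣs² − (Σs)²)(nΣt² − (Σt)²)]
Numerator: 15×11568 − 462×396 = -9432
Denominator: √[(227880 − 213444)(173700 − 156816)] = √[14436 × 16884] = 15612.0922
r = -9432 / 15612.0922 ≈ -0.6041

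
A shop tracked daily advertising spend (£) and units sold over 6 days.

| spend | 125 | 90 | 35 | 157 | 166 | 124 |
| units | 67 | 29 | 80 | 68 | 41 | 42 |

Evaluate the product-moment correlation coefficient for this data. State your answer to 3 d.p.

-0.316

n = 6, Σx = 697, Σy = 327, Σx² = 92531, Σy² = 19799, Σxy = 36475
nΣxy − ΣxΣy = 218850 − 227919 = -9069
nΣx² − (Σx)² = 555186 − 485809 = 69377; nΣy² − (Σy)² = 118794 − 106929 = 11865
r = -9069 / √(69377 × 11865) = -9069 / 28690.7320 ≈ -0.316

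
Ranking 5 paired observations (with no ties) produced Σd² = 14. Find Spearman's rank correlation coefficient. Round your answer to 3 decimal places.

0.300

ρ = 1 − 6Σd² / [n(n²−1)] = 1 − 6×14 / (5×24)
  = 1 − 84/120 = 1 − 0.7000 ≈ 0.300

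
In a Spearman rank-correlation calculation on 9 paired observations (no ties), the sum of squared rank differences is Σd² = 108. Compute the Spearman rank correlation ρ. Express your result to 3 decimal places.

0.100

ρ = 1 − 6Σd² / [n(n²−1)] = 1 − 6×108 / (9×80)
  = 1 − 648/720 = 1 − 0.9000 ≈ 0.100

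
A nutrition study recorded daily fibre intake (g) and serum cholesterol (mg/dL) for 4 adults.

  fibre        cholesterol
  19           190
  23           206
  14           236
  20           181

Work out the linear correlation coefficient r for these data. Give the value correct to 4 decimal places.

n = 4, Σx = 76, Σy = 813, Σx² = 1486, Σy² = 166993, Σxy = 15272
nΣxy − ΣxΣy = 61088 − 61788 = -700
nΣx² − (Σx)² = 5944 − 5776 = 168; nΣy² − (Σy)² = 667972 − 660969 = 7003
r = -700 / √(168 × 7003) = -700 / 1084.6677 ≈ -0.6454

-0.6454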